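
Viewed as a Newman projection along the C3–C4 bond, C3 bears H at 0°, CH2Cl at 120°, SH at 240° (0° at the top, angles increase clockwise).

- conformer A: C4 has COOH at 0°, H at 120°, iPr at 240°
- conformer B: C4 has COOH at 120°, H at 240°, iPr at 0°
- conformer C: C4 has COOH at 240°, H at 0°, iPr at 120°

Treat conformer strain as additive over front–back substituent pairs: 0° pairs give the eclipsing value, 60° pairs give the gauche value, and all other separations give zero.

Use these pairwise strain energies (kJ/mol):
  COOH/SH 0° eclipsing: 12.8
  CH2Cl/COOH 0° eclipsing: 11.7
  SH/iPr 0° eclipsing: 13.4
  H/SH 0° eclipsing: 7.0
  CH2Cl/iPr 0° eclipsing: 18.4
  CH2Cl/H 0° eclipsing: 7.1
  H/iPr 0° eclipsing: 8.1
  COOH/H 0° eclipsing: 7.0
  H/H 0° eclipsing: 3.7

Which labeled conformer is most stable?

B

A is eclipsed. H at 0° is eclipsed with COOH at 0° (7.0); CH2Cl at 120° is eclipsed with H at 120° (7.1); SH at 240° is eclipsed with iPr at 240° (13.4). Total 27.5 kJ/mol.
B is eclipsed. H at 0° is eclipsed with iPr at 0° (8.1); CH2Cl at 120° is eclipsed with COOH at 120° (11.7); SH at 240° is eclipsed with H at 240° (7.0). Total 26.8 kJ/mol.
C is eclipsed. H at 0° is eclipsed with H at 0° (3.7); CH2Cl at 120° is eclipsed with iPr at 120° (18.4); SH at 240° is eclipsed with COOH at 240° (12.8). Total 34.9 kJ/mol.
B has the lowest total (26.8 kJ/mol).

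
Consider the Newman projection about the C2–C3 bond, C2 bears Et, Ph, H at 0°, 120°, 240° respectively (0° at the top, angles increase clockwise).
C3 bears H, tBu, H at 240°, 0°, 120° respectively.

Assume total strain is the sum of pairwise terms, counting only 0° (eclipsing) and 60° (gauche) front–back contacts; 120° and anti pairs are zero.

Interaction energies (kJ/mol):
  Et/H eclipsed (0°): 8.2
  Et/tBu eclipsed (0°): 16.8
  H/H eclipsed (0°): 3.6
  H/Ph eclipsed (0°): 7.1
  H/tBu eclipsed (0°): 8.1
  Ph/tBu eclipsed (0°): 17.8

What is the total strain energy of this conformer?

27.5 kJ/mol

This conformer is eclipsed. Et at 0° is eclipsed with tBu at 0° (16.8); Ph at 120° is eclipsed with H at 120° (7.1); H at 240° is eclipsed with H at 240° (3.6). Total 27.5 kJ/mol.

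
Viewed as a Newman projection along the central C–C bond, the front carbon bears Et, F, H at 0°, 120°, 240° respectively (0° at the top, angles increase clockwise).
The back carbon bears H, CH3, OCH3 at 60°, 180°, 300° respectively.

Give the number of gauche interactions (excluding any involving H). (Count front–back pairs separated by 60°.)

2

Non-H gauche pairs: Et(0°)/OCH3(300°); F(120°)/CH3(180°) — 2 interactions.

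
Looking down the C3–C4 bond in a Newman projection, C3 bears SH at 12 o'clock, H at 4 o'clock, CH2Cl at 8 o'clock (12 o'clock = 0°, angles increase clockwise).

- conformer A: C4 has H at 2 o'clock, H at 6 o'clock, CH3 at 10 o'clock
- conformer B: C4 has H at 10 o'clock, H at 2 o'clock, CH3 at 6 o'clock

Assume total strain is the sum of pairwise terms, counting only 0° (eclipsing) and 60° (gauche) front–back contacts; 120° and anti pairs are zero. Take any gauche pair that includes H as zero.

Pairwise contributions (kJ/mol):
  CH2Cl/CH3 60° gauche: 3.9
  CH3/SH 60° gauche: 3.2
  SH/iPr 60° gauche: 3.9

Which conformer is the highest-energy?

A (staggered): SH–CH3 gauche, CH2Cl–CH3 gauche; 3.2 + 3.9 = 7.1 kJ/mol.
B (staggered): CH2Cl–CH3 gauche; 3.9 = 3.9 kJ/mol.
A has the highest total (7.1 kJ/mol).

A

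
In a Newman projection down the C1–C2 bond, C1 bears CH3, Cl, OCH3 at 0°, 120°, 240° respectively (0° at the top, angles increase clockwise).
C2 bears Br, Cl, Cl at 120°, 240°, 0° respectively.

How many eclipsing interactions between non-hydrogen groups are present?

Non-H eclipsing pairs: CH3(0°)/Cl(0°); Cl(120°)/Br(120°); OCH3(240°)/Cl(240°) — 3 interactions.

3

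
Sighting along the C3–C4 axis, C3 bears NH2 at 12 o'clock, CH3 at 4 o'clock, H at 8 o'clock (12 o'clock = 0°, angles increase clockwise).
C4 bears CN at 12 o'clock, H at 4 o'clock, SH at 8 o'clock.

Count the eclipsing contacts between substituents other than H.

1

Non-H eclipsing pairs: NH2(0°)/CN(0°) — 1 interaction.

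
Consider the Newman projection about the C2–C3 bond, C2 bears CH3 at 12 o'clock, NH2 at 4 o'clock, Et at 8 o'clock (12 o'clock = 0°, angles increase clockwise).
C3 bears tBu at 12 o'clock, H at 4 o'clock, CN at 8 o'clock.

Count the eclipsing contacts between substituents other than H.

Non-H eclipsing pairs: CH3(0°)/tBu(0°); Et(240°)/CN(240°) — 2 interactions.

2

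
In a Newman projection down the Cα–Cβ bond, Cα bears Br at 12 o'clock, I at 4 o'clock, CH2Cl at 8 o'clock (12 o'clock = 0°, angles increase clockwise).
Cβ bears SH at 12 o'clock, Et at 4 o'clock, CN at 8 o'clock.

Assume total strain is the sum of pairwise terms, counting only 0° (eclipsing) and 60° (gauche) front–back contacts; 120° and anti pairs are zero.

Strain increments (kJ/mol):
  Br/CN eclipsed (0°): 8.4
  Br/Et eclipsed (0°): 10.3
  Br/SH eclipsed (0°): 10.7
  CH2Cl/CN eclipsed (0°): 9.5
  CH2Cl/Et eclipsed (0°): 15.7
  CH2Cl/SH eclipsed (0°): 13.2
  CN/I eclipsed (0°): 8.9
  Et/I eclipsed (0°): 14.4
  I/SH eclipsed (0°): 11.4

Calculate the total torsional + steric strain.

This conformer (eclipsed): Br–SH eclipsed, I–Et eclipsed, CH2Cl–CN eclipsed; 10.7 + 14.4 + 9.5 = 34.6 kJ/mol.

34.6 kJ/mol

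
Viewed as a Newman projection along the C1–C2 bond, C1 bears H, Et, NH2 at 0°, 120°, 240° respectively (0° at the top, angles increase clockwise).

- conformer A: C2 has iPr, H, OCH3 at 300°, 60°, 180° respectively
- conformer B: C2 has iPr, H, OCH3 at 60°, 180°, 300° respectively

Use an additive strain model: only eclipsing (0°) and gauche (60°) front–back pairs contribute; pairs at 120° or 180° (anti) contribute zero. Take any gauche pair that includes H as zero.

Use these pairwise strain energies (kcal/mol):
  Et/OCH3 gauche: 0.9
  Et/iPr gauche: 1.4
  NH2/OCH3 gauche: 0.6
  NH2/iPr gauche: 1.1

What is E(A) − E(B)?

A (staggered): Et(120°)/OCH3(180°) gauche 0.9; NH2(240°)/iPr(300°) gauche 1.1; NH2(240°)/OCH3(180°) gauche 0.6 → 2.6 kcal/mol.
B (staggered): Et(120°)/iPr(60°) gauche 1.4; NH2(240°)/OCH3(300°) gauche 0.6 → 2.0 kcal/mol.
E(A) − E(B) = 2.6 − 2.0 = +0.6 kcal/mol.

+0.6 kcal/mol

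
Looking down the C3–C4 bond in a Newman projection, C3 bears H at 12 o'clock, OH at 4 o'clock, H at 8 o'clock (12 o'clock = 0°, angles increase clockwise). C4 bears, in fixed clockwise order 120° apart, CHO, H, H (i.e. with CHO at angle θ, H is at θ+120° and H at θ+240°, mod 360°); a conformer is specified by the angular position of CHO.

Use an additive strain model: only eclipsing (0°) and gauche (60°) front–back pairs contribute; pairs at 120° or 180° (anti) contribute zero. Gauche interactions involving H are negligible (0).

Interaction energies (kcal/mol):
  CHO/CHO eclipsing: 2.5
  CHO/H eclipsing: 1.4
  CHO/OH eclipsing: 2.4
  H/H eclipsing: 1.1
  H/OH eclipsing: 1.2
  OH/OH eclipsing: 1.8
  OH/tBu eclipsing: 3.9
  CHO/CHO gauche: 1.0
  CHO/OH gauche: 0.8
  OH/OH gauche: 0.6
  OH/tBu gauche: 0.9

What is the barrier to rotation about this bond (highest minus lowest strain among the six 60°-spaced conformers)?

CHO at 0° (eclipsed): H–CHO eclipsed, OH–H eclipsed, H–H eclipsed; 1.4 + 1.2 + 1.1 = 3.7 kcal/mol.
CHO at 60° (staggered): OH–CHO gauche; 0.8 = 0.8 kcal/mol.
CHO at 120° (eclipsed): H–H eclipsed, OH–CHO eclipsed, H–H eclipsed; 1.1 + 2.4 + 1.1 = 4.6 kcal/mol.
CHO at 180° (staggered): OH–CHO gauche; 0.8 = 0.8 kcal/mol.
CHO at 240° (eclipsed): H–H eclipsed, OH–H eclipsed, H–CHO eclipsed; 1.1 + 1.2 + 1.4 = 3.7 kcal/mol.
CHO at 300° (staggered): no non-H gauche contacts → 0.0 kcal/mol.
Max at 120° (4.6 kcal/mol), min at 300° (0.0 kcal/mol); barrier = 4.6 kcal/mol.

4.6 kcal/mol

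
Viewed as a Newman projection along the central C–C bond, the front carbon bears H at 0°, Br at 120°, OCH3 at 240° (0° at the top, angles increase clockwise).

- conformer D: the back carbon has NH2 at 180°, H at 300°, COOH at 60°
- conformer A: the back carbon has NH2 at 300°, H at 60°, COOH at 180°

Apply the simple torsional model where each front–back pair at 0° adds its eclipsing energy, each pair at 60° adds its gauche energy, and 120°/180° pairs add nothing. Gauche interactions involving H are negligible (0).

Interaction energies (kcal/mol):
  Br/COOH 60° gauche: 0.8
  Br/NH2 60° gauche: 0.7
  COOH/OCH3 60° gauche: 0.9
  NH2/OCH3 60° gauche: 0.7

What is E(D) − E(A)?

-0.2 kcal/mol

D (staggered): Br–NH2 gauche, Br–COOH gauche, OCH3–NH2 gauche; 0.7 + 0.8 + 0.7 = 2.2 kcal/mol.
A (staggered): Br–COOH gauche, OCH3–NH2 gauche, OCH3–COOH gauche; 0.8 + 0.7 + 0.9 = 2.4 kcal/mol.
E(D) − E(A) = 2.2 − 2.4 = -0.2 kcal/mol.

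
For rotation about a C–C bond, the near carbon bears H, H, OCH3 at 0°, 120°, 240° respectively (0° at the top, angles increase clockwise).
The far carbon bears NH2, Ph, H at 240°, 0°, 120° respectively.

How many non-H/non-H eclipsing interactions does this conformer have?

Non-H eclipsing pairs: OCH3(240°)/NH2(240°) — 1 interaction.

1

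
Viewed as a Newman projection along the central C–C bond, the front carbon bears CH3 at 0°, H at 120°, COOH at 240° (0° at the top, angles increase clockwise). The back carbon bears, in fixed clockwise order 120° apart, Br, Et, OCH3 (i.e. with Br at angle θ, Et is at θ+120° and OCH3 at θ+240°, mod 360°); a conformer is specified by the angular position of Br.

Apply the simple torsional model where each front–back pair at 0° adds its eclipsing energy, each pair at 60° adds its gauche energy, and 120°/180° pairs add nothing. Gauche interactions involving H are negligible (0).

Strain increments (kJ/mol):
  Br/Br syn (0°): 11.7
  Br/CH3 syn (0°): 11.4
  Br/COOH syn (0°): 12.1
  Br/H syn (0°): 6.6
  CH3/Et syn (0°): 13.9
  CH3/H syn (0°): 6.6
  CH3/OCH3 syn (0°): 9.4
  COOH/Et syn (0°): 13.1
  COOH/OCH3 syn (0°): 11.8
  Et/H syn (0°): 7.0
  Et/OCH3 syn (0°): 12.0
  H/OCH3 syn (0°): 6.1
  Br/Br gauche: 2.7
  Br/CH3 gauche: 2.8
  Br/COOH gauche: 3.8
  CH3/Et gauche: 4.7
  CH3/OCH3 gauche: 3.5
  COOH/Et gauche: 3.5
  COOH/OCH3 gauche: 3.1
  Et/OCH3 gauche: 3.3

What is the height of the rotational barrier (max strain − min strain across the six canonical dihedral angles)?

Br at 0° is eclipsed. CH3 at 0° is eclipsed with Br at 0° (11.4); H at 120° is eclipsed with Et at 120° (7.0); COOH at 240° is eclipsed with OCH3 at 240° (11.8). Total 30.2 kJ/mol.
Br at 60° is staggered. CH3 at 0° is gauche with Br at 60° (2.8); CH3 at 0° is gauche with OCH3 at 300° (3.5); COOH at 240° is gauche with Et at 180° (3.5); COOH at 240° is gauche with OCH3 at 300° (3.1). Total 12.9 kJ/mol.
Br at 120° is eclipsed. CH3 at 0° is eclipsed with OCH3 at 0° (9.4); H at 120° is eclipsed with Br at 120° (6.6); COOH at 240° is eclipsed with Et at 240° (13.1). Total 29.1 kJ/mol.
Br at 180° is staggered. CH3 at 0° is gauche with Et at 300° (4.7); CH3 at 0° is gauche with OCH3 at 60° (3.5); COOH at 240° is gauche with Br at 180° (3.8); COOH at 240° is gauche with Et at 300° (3.5). Total 15.5 kJ/mol.
Br at 240° is eclipsed. CH3 at 0° is eclipsed with Et at 0° (13.9); H at 120° is eclipsed with OCH3 at 120° (6.1); COOH at 240° is eclipsed with Br at 240° (12.1). Total 32.1 kJ/mol.
Br at 300° is staggered. CH3 at 0° is gauche with Br at 300° (2.8); CH3 at 0° is gauche with Et at 60° (4.7); COOH at 240° is gauche with Br at 300° (3.8); COOH at 240° is gauche with OCH3 at 180° (3.1). Total 14.4 kJ/mol.
Max at 240° (32.1 kJ/mol), min at 60° (12.9 kJ/mol); barrier = 19.2 kJ/mol.

19.2 kJ/mol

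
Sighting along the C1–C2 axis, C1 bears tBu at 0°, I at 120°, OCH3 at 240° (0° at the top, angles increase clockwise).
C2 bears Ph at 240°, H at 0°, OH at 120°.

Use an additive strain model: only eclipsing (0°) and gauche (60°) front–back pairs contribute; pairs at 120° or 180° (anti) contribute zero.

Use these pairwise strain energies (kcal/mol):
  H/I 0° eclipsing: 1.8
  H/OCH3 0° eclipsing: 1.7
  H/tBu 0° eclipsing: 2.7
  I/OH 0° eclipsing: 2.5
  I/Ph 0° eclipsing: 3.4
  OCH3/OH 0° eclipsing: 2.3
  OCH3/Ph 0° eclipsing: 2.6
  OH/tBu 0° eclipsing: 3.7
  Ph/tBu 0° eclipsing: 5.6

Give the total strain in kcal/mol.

This conformer (eclipsed): tBu–H eclipsed, I–OH eclipsed, OCH3–Ph eclipsed; 2.7 + 2.5 + 2.6 = 7.8 kcal/mol.

7.8 kcal/mol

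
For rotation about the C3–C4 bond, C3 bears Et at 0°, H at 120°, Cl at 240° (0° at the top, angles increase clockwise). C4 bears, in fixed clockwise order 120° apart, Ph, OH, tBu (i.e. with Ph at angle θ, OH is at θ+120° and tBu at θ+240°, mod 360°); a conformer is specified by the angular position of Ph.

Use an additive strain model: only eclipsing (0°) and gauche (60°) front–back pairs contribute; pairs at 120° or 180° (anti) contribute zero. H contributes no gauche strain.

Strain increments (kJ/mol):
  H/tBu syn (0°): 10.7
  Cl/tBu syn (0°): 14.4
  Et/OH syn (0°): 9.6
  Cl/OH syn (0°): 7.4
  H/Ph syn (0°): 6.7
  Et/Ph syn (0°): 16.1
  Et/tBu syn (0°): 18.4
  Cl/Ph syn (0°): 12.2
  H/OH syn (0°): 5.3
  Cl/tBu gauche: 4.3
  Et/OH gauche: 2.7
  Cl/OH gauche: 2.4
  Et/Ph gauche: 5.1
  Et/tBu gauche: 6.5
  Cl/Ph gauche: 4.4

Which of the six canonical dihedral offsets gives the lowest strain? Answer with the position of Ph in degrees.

180°

Ph at 0° (eclipsed): Et(0°)/Ph(0°) eclipsed 16.1; H(120°)/OH(120°) eclipsed 5.3; Cl(240°)/tBu(240°) eclipsed 14.4 → 35.8 kJ/mol.
Ph at 60° (staggered): Et(0°)/Ph(60°) gauche 5.1; Et(0°)/tBu(300°) gauche 6.5; Cl(240°)/OH(180°) gauche 2.4; Cl(240°)/tBu(300°) gauche 4.3 → 18.3 kJ/mol.
Ph at 120° (eclipsed): Et(0°)/tBu(0°) eclipsed 18.4; H(120°)/Ph(120°) eclipsed 6.7; Cl(240°)/OH(240°) eclipsed 7.4 → 32.5 kJ/mol.
Ph at 180° (staggered): Et(0°)/OH(300°) gauche 2.7; Et(0°)/tBu(60°) gauche 6.5; Cl(240°)/Ph(180°) gauche 4.4; Cl(240°)/OH(300°) gauche 2.4 → 16.0 kJ/mol.
Ph at 240° (eclipsed): Et(0°)/OH(0°) eclipsed 9.6; H(120°)/tBu(120°) eclipsed 10.7; Cl(240°)/Ph(240°) eclipsed 12.2 → 32.5 kJ/mol.
Ph at 300° (staggered): Et(0°)/Ph(300°) gauche 5.1; Et(0°)/OH(60°) gauche 2.7; Cl(240°)/Ph(300°) gauche 4.4; Cl(240°)/tBu(180°) gauche 4.3 → 16.5 kJ/mol.
The minimum (16.0 kJ/mol) occurs with Ph at 180°.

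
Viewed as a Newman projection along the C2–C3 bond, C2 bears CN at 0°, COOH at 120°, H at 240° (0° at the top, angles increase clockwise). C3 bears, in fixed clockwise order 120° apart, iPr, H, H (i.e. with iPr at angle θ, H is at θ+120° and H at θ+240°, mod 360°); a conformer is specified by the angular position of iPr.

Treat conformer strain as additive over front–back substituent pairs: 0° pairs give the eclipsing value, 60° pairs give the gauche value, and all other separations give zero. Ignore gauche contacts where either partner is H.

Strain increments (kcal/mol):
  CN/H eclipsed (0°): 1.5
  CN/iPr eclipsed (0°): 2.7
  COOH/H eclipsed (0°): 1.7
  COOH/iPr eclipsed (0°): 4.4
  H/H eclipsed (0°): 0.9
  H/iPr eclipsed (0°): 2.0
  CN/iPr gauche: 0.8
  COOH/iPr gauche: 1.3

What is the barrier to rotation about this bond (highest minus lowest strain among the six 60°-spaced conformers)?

iPr at 0° (eclipsed): CN(0°)/iPr(0°) eclipsed 2.7; COOH(120°)/H(120°) eclipsed 1.7; H(240°)/H(240°) eclipsed 0.9 → 5.3 kcal/mol.
iPr at 60° (staggered): CN(0°)/iPr(60°) gauche 0.8; COOH(120°)/iPr(60°) gauche 1.3 → 2.1 kcal/mol.
iPr at 120° (eclipsed): CN(0°)/H(0°) eclipsed 1.5; COOH(120°)/iPr(120°) eclipsed 4.4; H(240°)/H(240°) eclipsed 0.9 → 6.8 kcal/mol.
iPr at 180° (staggered): COOH(120°)/iPr(180°) gauche 1.3 → 1.3 kcal/mol.
iPr at 240° (eclipsed): CN(0°)/H(0°) eclipsed 1.5; COOH(120°)/H(120°) eclipsed 1.7; H(240°)/iPr(240°) eclipsed 2.0 → 5.2 kcal/mol.
iPr at 300° (staggered): CN(0°)/iPr(300°) gauche 0.8 → 0.8 kcal/mol.
Max at 120° (6.8 kcal/mol), min at 300° (0.8 kcal/mol); barrier = 6.0 kcal/mol.

6.0 kcal/mol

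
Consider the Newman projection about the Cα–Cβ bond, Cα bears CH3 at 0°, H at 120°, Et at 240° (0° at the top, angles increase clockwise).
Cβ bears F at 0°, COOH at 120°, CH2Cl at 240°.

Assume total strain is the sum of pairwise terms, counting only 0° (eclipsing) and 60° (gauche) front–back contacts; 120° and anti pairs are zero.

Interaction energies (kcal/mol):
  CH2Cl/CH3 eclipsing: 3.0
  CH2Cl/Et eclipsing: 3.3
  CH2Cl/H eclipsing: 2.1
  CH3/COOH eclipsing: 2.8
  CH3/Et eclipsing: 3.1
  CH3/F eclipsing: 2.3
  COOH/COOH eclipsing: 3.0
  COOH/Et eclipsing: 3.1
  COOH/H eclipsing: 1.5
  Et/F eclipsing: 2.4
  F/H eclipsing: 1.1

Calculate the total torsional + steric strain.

This conformer (eclipsed): CH3(0°)/F(0°) eclipsed 2.3; H(120°)/COOH(120°) eclipsed 1.5; Et(240°)/CH2Cl(240°) eclipsed 3.3 → 7.1 kcal/mol.

7.1 kcal/mol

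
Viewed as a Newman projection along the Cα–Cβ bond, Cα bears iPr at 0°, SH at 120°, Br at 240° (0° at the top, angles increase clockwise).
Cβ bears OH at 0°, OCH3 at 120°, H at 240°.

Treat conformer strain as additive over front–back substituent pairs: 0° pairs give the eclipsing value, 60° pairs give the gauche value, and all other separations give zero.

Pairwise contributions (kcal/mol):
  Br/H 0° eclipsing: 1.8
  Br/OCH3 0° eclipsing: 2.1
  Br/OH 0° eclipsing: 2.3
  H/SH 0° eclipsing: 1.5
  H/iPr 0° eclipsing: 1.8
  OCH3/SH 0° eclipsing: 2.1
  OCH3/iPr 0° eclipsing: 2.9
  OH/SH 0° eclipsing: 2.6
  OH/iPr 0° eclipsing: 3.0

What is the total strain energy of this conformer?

6.9 kcal/mol

This conformer (eclipsed): iPr(0°)/OH(0°) eclipsed 3.0; SH(120°)/OCH3(120°) eclipsed 2.1; Br(240°)/H(240°) eclipsed 1.8 → 6.9 kcal/mol.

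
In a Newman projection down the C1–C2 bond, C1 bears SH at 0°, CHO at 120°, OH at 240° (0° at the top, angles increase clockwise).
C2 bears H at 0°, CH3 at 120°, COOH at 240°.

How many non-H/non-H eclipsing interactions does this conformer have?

2

Non-H eclipsing pairs: CHO(120°)/CH3(120°); OH(240°)/COOH(240°) — 2 interactions.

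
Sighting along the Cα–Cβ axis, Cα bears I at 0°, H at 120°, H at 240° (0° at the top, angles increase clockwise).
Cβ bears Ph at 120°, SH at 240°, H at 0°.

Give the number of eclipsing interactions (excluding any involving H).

0

Every eclipsing pair involves H, so the count is 0.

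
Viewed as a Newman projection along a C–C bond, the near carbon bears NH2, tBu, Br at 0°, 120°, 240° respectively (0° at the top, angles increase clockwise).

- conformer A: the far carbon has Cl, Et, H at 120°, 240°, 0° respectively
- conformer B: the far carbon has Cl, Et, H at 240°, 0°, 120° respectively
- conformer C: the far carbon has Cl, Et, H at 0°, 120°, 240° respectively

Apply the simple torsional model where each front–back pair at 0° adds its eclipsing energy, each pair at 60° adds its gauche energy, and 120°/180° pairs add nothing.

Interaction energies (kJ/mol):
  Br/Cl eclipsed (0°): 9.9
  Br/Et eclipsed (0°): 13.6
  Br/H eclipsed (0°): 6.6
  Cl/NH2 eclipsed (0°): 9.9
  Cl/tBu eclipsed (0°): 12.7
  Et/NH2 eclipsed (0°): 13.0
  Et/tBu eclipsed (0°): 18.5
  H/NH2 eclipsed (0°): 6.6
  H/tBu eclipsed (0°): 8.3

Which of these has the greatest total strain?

A is eclipsed. NH2 at 0° is eclipsed with H at 0° (6.6); tBu at 120° is eclipsed with Cl at 120° (12.7); Br at 240° is eclipsed with Et at 240° (13.6). Total 32.9 kJ/mol.
B is eclipsed. NH2 at 0° is eclipsed with Et at 0° (13.0); tBu at 120° is eclipsed with H at 120° (8.3); Br at 240° is eclipsed with Cl at 240° (9.9). Total 31.2 kJ/mol.
C is eclipsed. NH2 at 0° is eclipsed with Cl at 0° (9.9); tBu at 120° is eclipsed with Et at 120° (18.5); Br at 240° is eclipsed with H at 240° (6.6). Total 35.0 kJ/mol.
C has the highest total (35.0 kJ/mol).

C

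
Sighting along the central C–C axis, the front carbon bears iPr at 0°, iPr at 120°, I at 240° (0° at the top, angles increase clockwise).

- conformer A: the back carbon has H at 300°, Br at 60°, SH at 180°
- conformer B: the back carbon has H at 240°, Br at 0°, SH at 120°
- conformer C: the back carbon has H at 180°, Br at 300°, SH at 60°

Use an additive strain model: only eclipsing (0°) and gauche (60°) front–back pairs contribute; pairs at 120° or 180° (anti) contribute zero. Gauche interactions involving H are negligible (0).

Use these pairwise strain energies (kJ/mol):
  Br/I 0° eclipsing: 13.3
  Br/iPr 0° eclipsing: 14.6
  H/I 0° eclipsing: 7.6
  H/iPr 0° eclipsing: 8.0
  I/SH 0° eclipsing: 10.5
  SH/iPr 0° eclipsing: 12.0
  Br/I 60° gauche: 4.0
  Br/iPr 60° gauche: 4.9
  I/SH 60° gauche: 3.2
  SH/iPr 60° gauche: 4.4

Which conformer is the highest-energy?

A (staggered): iPr–Br gauche, iPr–Br gauche, iPr–SH gauche, I–SH gauche; 4.9 + 4.9 + 4.4 + 3.2 = 17.4 kJ/mol.
B (eclipsed): iPr–Br eclipsed, iPr–SH eclipsed, I–H eclipsed; 14.6 + 12.0 + 7.6 = 34.2 kJ/mol.
C (staggered): iPr–Br gauche, iPr–SH gauche, iPr–SH gauche, I–Br gauche; 4.9 + 4.4 + 4.4 + 4.0 = 17.7 kJ/mol.
B has the highest total (34.2 kJ/mol).

B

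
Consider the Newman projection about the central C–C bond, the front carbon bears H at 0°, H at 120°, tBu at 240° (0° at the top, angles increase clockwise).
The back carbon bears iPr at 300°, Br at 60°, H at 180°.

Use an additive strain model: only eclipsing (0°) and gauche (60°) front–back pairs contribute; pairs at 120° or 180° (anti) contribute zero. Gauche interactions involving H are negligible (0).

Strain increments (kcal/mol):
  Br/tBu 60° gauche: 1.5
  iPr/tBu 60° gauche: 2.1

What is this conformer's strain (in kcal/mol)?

2.1 kcal/mol

This conformer (staggered): tBu(240°)/iPr(300°) gauche 2.1 → 2.1 kcal/mol.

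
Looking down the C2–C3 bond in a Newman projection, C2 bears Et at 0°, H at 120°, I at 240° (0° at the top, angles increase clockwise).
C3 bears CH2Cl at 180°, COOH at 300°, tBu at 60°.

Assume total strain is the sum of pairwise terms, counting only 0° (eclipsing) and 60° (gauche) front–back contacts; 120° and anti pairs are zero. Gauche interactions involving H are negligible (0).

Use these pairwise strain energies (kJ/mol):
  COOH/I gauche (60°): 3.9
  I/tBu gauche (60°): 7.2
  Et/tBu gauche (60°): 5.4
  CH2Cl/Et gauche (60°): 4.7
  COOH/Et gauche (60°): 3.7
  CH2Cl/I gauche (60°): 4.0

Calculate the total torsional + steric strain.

This conformer (staggered): Et–COOH gauche, Et–tBu gauche, I–CH2Cl gauche, I–COOH gauche; 3.7 + 5.4 + 4.0 + 3.9 = 17.0 kJ/mol.

17.0 kJ/mol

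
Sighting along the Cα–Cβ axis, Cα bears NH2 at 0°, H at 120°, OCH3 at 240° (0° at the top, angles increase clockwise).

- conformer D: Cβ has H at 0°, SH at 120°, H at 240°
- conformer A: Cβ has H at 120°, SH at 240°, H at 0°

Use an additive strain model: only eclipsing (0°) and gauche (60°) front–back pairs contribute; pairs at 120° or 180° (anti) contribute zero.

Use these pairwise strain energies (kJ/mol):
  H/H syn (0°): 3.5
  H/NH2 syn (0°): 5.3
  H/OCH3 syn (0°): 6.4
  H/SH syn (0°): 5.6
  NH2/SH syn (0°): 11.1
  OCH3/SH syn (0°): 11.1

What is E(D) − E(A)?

D (eclipsed): NH2(0°)/H(0°) eclipsed 5.3; H(120°)/SH(120°) eclipsed 5.6; OCH3(240°)/H(240°) eclipsed 6.4 → 17.3 kJ/mol.
A (eclipsed): NH2(0°)/H(0°) eclipsed 5.3; H(120°)/H(120°) eclipsed 3.5; OCH3(240°)/SH(240°) eclipsed 11.1 → 19.9 kJ/mol.
E(D) − E(A) = 17.3 − 19.9 = -2.6 kJ/mol.

-2.6 kJ/mol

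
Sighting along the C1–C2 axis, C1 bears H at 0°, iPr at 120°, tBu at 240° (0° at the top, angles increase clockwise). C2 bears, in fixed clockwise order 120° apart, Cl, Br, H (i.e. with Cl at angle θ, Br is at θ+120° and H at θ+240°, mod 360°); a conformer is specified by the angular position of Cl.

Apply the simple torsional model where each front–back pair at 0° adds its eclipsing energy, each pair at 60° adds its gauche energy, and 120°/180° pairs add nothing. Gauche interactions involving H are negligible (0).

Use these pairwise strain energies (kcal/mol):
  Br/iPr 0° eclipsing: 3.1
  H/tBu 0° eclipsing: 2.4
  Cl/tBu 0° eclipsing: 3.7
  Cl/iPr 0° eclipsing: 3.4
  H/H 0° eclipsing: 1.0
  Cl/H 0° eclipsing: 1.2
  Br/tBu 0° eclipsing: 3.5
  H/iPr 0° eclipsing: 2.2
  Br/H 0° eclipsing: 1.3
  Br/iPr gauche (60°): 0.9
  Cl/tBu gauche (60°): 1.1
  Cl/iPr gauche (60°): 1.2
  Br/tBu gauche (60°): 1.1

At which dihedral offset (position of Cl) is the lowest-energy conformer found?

300°

Cl at 0° (eclipsed): H–Cl eclipsed, iPr–Br eclipsed, tBu–H eclipsed; 1.2 + 3.1 + 2.4 = 6.7 kcal/mol.
Cl at 60° (staggered): iPr–Cl gauche, iPr–Br gauche, tBu–Br gauche; 1.2 + 0.9 + 1.1 = 3.2 kcal/mol.
Cl at 120° (eclipsed): H–H eclipsed, iPr–Cl eclipsed, tBu–Br eclipsed; 1.0 + 3.4 + 3.5 = 7.9 kcal/mol.
Cl at 180° (staggered): iPr–Cl gauche, tBu–Cl gauche, tBu–Br gauche; 1.2 + 1.1 + 1.1 = 3.4 kcal/mol.
Cl at 240° (eclipsed): H–Br eclipsed, iPr–H eclipsed, tBu–Cl eclipsed; 1.3 + 2.2 + 3.7 = 7.2 kcal/mol.
Cl at 300° (staggered): iPr–Br gauche, tBu–Cl gauche; 0.9 + 1.1 = 2.0 kcal/mol.
The minimum (2.0 kcal/mol) occurs with Cl at 300°.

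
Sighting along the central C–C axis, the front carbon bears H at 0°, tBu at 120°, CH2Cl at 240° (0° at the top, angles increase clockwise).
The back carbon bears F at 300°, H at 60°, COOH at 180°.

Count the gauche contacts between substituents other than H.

Non-H gauche pairs: tBu(120°)/COOH(180°); CH2Cl(240°)/F(300°); CH2Cl(240°)/COOH(180°) — 3 interactions.

3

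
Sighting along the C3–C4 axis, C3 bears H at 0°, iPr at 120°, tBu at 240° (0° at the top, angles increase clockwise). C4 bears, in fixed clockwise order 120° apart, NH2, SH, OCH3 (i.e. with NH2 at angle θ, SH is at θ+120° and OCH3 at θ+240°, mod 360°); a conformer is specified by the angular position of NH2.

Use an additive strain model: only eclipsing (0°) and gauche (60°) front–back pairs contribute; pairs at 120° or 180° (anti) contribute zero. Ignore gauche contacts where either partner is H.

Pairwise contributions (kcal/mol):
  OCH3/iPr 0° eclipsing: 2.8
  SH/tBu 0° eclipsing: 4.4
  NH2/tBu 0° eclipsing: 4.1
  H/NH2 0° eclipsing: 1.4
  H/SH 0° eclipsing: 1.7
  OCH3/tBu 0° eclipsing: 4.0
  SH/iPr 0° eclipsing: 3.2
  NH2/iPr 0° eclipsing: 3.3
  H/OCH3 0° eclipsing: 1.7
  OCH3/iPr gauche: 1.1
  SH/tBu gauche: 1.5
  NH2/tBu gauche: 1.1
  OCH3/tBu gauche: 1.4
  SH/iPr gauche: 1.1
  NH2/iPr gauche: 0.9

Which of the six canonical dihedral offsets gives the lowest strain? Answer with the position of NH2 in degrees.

NH2 at 0° (eclipsed): H–NH2 eclipsed, iPr–SH eclipsed, tBu–OCH3 eclipsed; 1.4 + 3.2 + 4.0 = 8.6 kcal/mol.
NH2 at 60° (staggered): iPr–NH2 gauche, iPr–SH gauche, tBu–SH gauche, tBu–OCH3 gauche; 0.9 + 1.1 + 1.5 + 1.4 = 4.9 kcal/mol.
NH2 at 120° (eclipsed): H–OCH3 eclipsed, iPr–NH2 eclipsed, tBu–SH eclipsed; 1.7 + 3.3 + 4.4 = 9.4 kcal/mol.
NH2 at 180° (staggered): iPr–NH2 gauche, iPr–OCH3 gauche, tBu–NH2 gauche, tBu–SH gauche; 0.9 + 1.1 + 1.1 + 1.5 = 4.6 kcal/mol.
NH2 at 240° (eclipsed): H–SH eclipsed, iPr–OCH3 eclipsed, tBu–NH2 eclipsed; 1.7 + 2.8 + 4.1 = 8.6 kcal/mol.
NH2 at 300° (staggered): iPr–SH gauche, iPr–OCH3 gauche, tBu–NH2 gauche, tBu–OCH3 gauche; 1.1 + 1.1 + 1.1 + 1.4 = 4.7 kcal/mol.
The minimum (4.6 kcal/mol) occurs with NH2 at 180°.

180°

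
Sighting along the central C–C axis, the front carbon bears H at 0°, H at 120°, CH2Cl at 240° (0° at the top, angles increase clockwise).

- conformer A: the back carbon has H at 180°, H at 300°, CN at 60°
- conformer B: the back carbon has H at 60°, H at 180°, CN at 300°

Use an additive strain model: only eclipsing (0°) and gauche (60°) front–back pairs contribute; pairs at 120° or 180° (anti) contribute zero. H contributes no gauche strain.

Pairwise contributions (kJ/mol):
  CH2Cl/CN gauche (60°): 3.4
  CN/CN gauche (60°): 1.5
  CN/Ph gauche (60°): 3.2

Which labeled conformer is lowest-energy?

A (staggered): no non-H gauche contacts → 0.0 kJ/mol.
B (staggered): CH2Cl(240°)/CN(300°) gauche 3.4 → 3.4 kJ/mol.
A has the lowest total (0.0 kJ/mol).

A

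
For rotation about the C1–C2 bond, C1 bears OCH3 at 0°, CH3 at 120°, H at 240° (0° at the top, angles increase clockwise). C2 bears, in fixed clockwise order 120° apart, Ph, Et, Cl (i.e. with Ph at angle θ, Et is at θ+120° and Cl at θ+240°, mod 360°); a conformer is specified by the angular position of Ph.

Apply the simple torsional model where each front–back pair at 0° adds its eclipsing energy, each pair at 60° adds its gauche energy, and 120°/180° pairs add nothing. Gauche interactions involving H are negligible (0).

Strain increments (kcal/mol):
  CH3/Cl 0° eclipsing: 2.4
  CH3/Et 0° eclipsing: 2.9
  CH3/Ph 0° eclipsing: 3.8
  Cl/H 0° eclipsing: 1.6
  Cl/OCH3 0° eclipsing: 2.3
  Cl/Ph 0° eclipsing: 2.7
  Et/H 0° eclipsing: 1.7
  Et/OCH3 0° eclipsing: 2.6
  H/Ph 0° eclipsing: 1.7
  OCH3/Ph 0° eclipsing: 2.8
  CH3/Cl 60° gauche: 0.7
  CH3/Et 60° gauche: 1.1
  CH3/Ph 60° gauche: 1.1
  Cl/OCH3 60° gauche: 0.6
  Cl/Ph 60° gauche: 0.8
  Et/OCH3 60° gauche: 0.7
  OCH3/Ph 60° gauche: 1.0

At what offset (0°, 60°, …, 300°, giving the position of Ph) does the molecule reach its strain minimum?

180°

Ph at 0° (eclipsed): OCH3(0°)/Ph(0°) eclipsed 2.8; CH3(120°)/Et(120°) eclipsed 2.9; H(240°)/Cl(240°) eclipsed 1.6 → 7.3 kcal/mol.
Ph at 60° (staggered): OCH3(0°)/Ph(60°) gauche 1.0; OCH3(0°)/Cl(300°) gauche 0.6; CH3(120°)/Ph(60°) gauche 1.1; CH3(120°)/Et(180°) gauche 1.1 → 3.8 kcal/mol.
Ph at 120° (eclipsed): OCH3(0°)/Cl(0°) eclipsed 2.3; CH3(120°)/Ph(120°) eclipsed 3.8; H(240°)/Et(240°) eclipsed 1.7 → 7.8 kcal/mol.
Ph at 180° (staggered): OCH3(0°)/Et(300°) gauche 0.7; OCH3(0°)/Cl(60°) gauche 0.6; CH3(120°)/Ph(180°) gauche 1.1; CH3(120°)/Cl(60°) gauche 0.7 → 3.1 kcal/mol.
Ph at 240° (eclipsed): OCH3(0°)/Et(0°) eclipsed 2.6; CH3(120°)/Cl(120°) eclipsed 2.4; H(240°)/Ph(240°) eclipsed 1.7 → 6.7 kcal/mol.
Ph at 300° (staggered): OCH3(0°)/Ph(300°) gauche 1.0; OCH3(0°)/Et(60°) gauche 0.7; CH3(120°)/Et(60°) gauche 1.1; CH3(120°)/Cl(180°) gauche 0.7 → 3.5 kcal/mol.
The minimum (3.1 kcal/mol) occurs with Ph at 180°.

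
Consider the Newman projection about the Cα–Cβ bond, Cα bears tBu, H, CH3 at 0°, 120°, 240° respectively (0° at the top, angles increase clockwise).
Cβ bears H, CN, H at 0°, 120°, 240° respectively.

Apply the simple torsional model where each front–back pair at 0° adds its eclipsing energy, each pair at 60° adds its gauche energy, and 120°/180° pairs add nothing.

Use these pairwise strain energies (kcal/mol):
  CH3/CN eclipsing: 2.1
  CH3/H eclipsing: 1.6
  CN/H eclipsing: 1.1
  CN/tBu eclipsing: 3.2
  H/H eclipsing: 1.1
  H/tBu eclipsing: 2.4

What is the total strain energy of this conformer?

5.1 kcal/mol

This conformer (eclipsed): tBu(0°)/H(0°) eclipsed 2.4; H(120°)/CN(120°) eclipsed 1.1; CH3(240°)/H(240°) eclipsed 1.6 → 5.1 kcal/mol.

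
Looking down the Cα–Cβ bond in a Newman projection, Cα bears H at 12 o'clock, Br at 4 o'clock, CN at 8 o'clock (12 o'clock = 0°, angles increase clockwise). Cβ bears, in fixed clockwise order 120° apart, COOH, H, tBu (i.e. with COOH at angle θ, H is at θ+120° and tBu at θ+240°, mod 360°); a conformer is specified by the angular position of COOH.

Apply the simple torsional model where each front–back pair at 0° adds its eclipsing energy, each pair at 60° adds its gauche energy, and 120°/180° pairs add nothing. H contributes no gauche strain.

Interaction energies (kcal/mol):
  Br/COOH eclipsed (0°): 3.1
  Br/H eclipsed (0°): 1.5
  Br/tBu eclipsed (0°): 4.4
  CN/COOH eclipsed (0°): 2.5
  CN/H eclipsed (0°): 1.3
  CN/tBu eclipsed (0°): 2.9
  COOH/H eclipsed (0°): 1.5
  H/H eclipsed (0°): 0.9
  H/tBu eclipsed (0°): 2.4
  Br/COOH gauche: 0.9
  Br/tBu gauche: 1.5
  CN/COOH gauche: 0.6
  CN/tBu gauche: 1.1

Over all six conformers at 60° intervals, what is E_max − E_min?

COOH at 0° (eclipsed): H–COOH eclipsed, Br–H eclipsed, CN–tBu eclipsed; 1.5 + 1.5 + 2.9 = 5.9 kcal/mol.
COOH at 60° (staggered): Br–COOH gauche, CN–tBu gauche; 0.9 + 1.1 = 2.0 kcal/mol.
COOH at 120° (eclipsed): H–tBu eclipsed, Br–COOH eclipsed, CN–H eclipsed; 2.4 + 3.1 + 1.3 = 6.8 kcal/mol.
COOH at 180° (staggered): Br–COOH gauche, Br–tBu gauche, CN–COOH gauche; 0.9 + 1.5 + 0.6 = 3.0 kcal/mol.
COOH at 240° (eclipsed): H–H eclipsed, Br–tBu eclipsed, CN–COOH eclipsed; 0.9 + 4.4 + 2.5 = 7.8 kcal/mol.
COOH at 300° (staggered): Br–tBu gauche, CN–COOH gauche, CN–tBu gauche; 1.5 + 0.6 + 1.1 = 3.2 kcal/mol.
Max at 240° (7.8 kcal/mol), min at 60° (2.0 kcal/mol); barrier = 5.8 kcal/mol.

5.8 kcal/mol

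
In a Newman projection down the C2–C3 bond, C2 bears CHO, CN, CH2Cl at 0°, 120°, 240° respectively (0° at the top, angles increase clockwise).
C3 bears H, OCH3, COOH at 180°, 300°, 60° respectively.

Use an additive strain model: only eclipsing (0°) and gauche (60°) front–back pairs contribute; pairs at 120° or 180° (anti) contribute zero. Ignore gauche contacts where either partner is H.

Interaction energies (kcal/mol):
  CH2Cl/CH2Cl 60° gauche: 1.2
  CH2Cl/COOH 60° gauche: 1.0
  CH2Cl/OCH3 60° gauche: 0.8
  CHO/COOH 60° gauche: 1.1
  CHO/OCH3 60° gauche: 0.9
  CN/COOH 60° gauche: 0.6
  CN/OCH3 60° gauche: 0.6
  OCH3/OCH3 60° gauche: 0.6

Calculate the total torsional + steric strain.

3.4 kcal/mol

This conformer (staggered): CHO(0°)/OCH3(300°) gauche 0.9; CHO(0°)/COOH(60°) gauche 1.1; CN(120°)/COOH(60°) gauche 0.6; CH2Cl(240°)/OCH3(300°) gauche 0.8 → 3.4 kcal/mol.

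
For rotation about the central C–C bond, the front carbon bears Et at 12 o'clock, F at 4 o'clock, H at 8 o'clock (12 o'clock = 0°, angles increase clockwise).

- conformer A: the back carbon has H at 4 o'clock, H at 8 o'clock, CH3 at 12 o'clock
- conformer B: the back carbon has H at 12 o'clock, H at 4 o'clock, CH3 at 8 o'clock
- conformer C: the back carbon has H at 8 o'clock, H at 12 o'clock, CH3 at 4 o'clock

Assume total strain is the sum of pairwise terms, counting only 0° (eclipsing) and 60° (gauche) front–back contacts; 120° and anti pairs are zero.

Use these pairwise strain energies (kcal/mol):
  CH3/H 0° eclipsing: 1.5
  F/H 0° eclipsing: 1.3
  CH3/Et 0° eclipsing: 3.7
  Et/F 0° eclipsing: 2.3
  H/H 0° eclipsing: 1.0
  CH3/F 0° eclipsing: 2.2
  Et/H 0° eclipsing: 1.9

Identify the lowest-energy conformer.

B

A is eclipsed. Et at 0° is eclipsed with CH3 at 0° (3.7); F at 120° is eclipsed with H at 120° (1.3); H at 240° is eclipsed with H at 240° (1.0). Total 6.0 kcal/mol.
B is eclipsed. Et at 0° is eclipsed with H at 0° (1.9); F at 120° is eclipsed with H at 120° (1.3); H at 240° is eclipsed with CH3 at 240° (1.5). Total 4.7 kcal/mol.
C is eclipsed. Et at 0° is eclipsed with H at 0° (1.9); F at 120° is eclipsed with CH3 at 120° (2.2); H at 240° is eclipsed with H at 240° (1.0). Total 5.1 kcal/mol.
B has the lowest total (4.7 kcal/mol).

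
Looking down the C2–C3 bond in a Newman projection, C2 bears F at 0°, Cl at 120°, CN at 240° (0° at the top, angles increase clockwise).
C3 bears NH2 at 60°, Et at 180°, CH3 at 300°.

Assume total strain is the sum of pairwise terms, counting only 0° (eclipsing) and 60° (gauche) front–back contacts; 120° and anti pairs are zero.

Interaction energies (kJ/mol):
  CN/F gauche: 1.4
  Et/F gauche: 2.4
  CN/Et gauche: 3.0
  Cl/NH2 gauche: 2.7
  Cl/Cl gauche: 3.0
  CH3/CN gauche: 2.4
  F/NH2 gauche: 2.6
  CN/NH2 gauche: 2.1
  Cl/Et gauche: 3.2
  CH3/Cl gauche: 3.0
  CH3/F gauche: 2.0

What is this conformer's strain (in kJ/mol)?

This conformer (staggered): F–NH2 gauche, F–CH3 gauche, Cl–NH2 gauche, Cl–Et gauche, CN–Et gauche, CN–CH3 gauche; 2.6 + 2.0 + 2.7 + 3.2 + 3.0 + 2.4 = 15.9 kJ/mol.

15.9 kJ/mol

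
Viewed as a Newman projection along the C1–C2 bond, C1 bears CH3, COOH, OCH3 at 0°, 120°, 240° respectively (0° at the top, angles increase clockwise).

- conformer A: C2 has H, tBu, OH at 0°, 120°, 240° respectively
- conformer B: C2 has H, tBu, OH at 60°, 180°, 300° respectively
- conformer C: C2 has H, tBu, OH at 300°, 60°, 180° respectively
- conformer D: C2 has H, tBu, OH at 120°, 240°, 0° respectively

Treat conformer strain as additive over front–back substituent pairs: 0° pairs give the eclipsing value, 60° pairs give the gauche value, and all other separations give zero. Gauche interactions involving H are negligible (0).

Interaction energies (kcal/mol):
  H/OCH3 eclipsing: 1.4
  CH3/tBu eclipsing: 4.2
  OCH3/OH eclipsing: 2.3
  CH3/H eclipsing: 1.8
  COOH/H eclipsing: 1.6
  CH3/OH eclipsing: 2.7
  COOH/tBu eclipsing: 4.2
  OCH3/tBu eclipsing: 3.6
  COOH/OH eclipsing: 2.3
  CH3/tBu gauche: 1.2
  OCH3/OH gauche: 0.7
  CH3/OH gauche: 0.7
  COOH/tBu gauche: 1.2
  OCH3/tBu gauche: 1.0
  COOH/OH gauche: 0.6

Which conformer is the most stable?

B

A (eclipsed): CH3(0°)/H(0°) eclipsed 1.8; COOH(120°)/tBu(120°) eclipsed 4.2; OCH3(240°)/OH(240°) eclipsed 2.3 → 8.3 kcal/mol.
B (staggered): CH3(0°)/OH(300°) gauche 0.7; COOH(120°)/tBu(180°) gauche 1.2; OCH3(240°)/tBu(180°) gauche 1.0; OCH3(240°)/OH(300°) gauche 0.7 → 3.6 kcal/mol.
C (staggered): CH3(0°)/tBu(60°) gauche 1.2; COOH(120°)/tBu(60°) gauche 1.2; COOH(120°)/OH(180°) gauche 0.6; OCH3(240°)/OH(180°) gauche 0.7 → 3.7 kcal/mol.
D (eclipsed): CH3(0°)/OH(0°) eclipsed 2.7; COOH(120°)/H(120°) eclipsed 1.6; OCH3(240°)/tBu(240°) eclipsed 3.6 → 7.9 kcal/mol.
B has the lowest total (3.6 kcal/mol).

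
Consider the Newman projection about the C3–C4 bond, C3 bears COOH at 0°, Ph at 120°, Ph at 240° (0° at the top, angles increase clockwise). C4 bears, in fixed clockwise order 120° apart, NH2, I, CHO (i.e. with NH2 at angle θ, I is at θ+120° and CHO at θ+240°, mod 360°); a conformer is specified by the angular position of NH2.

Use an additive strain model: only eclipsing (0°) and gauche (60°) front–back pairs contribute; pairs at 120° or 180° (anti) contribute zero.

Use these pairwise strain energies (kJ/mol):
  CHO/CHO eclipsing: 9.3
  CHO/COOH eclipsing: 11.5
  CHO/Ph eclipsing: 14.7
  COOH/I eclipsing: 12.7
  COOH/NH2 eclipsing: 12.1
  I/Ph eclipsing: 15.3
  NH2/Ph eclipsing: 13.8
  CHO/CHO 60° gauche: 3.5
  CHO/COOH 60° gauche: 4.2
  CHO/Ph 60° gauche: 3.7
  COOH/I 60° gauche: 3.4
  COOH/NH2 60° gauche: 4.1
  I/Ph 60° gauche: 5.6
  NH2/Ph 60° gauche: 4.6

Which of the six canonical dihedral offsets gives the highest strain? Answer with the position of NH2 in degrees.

NH2 at 0° (eclipsed): COOH(0°)/NH2(0°) eclipsed 12.1; Ph(120°)/I(120°) eclipsed 15.3; Ph(240°)/CHO(240°) eclipsed 14.7 → 42.1 kJ/mol.
NH2 at 60° (staggered): COOH(0°)/NH2(60°) gauche 4.1; COOH(0°)/CHO(300°) gauche 4.2; Ph(120°)/NH2(60°) gauche 4.6; Ph(120°)/I(180°) gauche 5.6; Ph(240°)/I(180°) gauche 5.6; Ph(240°)/CHO(300°) gauche 3.7 → 27.8 kJ/mol.
NH2 at 120° (eclipsed): COOH(0°)/CHO(0°) eclipsed 11.5; Ph(120°)/NH2(120°) eclipsed 13.8; Ph(240°)/I(240°) eclipsed 15.3 → 40.6 kJ/mol.
NH2 at 180° (staggered): COOH(0°)/I(300°) gauche 3.4; COOH(0°)/CHO(60°) gauche 4.2; Ph(120°)/NH2(180°) gauche 4.6; Ph(120°)/CHO(60°) gauche 3.7; Ph(240°)/NH2(180°) gauche 4.6; Ph(240°)/I(300°) gauche 5.6 → 26.1 kJ/mol.
NH2 at 240° (eclipsed): COOH(0°)/I(0°) eclipsed 12.7; Ph(120°)/CHO(120°) eclipsed 14.7; Ph(240°)/NH2(240°) eclipsed 13.8 → 41.2 kJ/mol.
NH2 at 300° (staggered): COOH(0°)/NH2(300°) gauche 4.1; COOH(0°)/I(60°) gauche 3.4; Ph(120°)/I(60°) gauche 5.6; Ph(120°)/CHO(180°) gauche 3.7; Ph(240°)/NH2(300°) gauche 4.6; Ph(240°)/CHO(180°) gauche 3.7 → 25.1 kJ/mol.
The maximum (42.1 kJ/mol) occurs with NH2 at 0°.

0°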